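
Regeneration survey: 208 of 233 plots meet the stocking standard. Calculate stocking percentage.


Formula: Stocking % = stocked plots / total plots * 100
Stocking = 208 / 233 * 100
Stocking = 0.8927 * 100 = 89.3%

89.3


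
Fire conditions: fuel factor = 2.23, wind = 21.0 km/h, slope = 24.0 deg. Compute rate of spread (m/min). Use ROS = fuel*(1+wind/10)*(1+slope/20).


Formula: ROS = fuel * (1 + wind/10) * (1 + slope/20)
Wind factor = 1 + 21.0/10 = 3.1
Slope factor = 1 + 24.0/20 = 2.2
ROS = 2.23 * 3.1 * 2.2 = 15.21 m/min

15.21


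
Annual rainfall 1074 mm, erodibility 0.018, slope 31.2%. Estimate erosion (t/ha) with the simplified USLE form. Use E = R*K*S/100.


Formula: E = R * K * S / 100  (simplified USLE)
R * K = 1074 * 0.018 = 19.332
E = 19.332 * 31.2 / 100 = 6.03 t/ha

6.03


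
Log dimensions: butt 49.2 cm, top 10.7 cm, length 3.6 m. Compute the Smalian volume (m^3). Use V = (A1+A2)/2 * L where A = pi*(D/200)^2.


Smalian: V = (A1 + A2)/2 * L,  A = pi*(D/200)^2
A1 = pi*(49.2/200)^2 = 0.190117 m^2
A2 = pi*(10.7/200)^2 = 0.008992 m^2
V = (0.190117+0.008992)/2*3.6 = 0.3584 m^3

0.3584


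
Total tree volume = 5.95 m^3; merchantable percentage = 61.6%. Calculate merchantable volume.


Formula: MV = V_total * (merchantable_pct / 100)
Merchantable fraction = 61.6% / 100 = 0.616
MV = 5.95 m^3 * 0.616 = 3.665 m^3

3.665


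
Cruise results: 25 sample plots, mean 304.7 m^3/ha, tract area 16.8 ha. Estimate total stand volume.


Formula: Total Volume = Mean Volume per ha * Total Area
Total Volume = 304.7 m^3/ha * 16.8 ha
Total Volume = 5119 m^3

5119


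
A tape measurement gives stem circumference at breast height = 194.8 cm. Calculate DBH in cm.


Formula: DBH = C / pi
DBH = 194.8 / pi
pi = 3.14159...
DBH = 62.0 cm

62.0


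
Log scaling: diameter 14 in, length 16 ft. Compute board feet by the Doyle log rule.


Doyle: BF = (D - 4)^2 * L / 16
Adjusted diameter = 14 - 4 = 10 in
(D-4)^2 = 10^2 = 100
BF = 100 * 16 / 16 = 100 BF

100


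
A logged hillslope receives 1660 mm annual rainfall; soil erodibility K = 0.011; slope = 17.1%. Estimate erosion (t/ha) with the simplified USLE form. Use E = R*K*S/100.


Formula: E = R * K * S / 100  (simplified USLE)
R * K = 1660 * 0.011 = 18.26
E = 18.26 * 17.1 / 100 = 3.12 t/ha

3.12


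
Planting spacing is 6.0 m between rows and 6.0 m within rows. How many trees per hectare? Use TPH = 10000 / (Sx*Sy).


Formula: TPH = 10000 m^2/ha / (spacing_x * spacing_y)
Area per tree = 6.0 m * 6.0 m = 36.0 m^2
TPH = 10000 / 36.0 = 278 trees/ha

278


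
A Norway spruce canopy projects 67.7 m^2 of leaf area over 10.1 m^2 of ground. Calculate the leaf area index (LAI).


Formula: LAI = total leaf area / ground area  (dimensionless)
LAI = 67.7 m^2 / 10.1 m^2
LAI = 6.7

6.7


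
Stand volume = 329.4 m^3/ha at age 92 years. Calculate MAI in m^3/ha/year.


Formula: MAI = Total Volume / Stand Age
MAI = 329.4 m^3/ha / 92 years
MAI = 3.58 m^3/ha/year

3.58


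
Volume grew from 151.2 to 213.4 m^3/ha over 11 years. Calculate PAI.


Formula: PAI = (V_T2 - V_T1) / (T2 - T1)
Volume increment = 213.4 - 151.2 = 62.2 m^3/ha
PAI = 62.2 / 11 = 5.65 m^3/ha/year

5.65


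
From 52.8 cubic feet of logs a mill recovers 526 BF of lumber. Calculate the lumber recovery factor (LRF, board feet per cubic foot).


Formula: LRF = Lumber Output (BF) / Log Input (ft^3)
LRF = 526 BF / 52.8 ft^3
LRF = 9.96 BF/ft^3

9.96


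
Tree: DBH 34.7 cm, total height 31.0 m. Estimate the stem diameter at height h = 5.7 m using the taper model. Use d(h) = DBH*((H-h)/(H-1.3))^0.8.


Taper: d(h) = DBH * ((H - h) / (H - 1.3))^0.8
Numerator = H - h = 31.0 - 5.7 = 25.3 m
Denominator = H - 1.3 = 31.0 - 1.3 = 29.7 m
Ratio = 25.3 / 29.7 = 0.85185
d = 34.7 * 0.85185^0.8 = 30.5 cm

30.5


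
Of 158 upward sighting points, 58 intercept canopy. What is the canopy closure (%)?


Formula: Canopy closure = covered points / total points * 100
Closure = 58 / 158 * 100
Closure = 0.3671 * 100 = 36.7%

36.7


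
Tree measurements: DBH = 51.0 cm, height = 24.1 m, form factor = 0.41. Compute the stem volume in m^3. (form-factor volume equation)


Formula: V = pi * (DBH/200)^2 * H * ff
Radius = DBH/200 = 51.0/200 = 0.255 m
Radius^2 = 0.255^2 = 0.065025 m^2
V = pi * 0.065025 * 24.1 * 0.41
V = 2.019 m^3

2.019


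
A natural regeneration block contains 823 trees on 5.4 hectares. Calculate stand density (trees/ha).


Formula: Stand Density = N_trees / Area_ha
Density = 823 trees / 5.4 ha
Density = 152 trees/ha

152


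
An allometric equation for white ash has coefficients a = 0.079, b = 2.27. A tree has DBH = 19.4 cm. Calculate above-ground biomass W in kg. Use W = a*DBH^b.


Formula: W = a * DBH^b  (allometric power law)
DBH^b = 19.4^2.27 = 838.1272
W = 0.079 * 838.1272 = 66.2 kg

66.2


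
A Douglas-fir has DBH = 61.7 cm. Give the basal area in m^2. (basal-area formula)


Formula: BA = pi * (DBH/2)^2 / 10000  (cm^2 to m^2)
Radius = DBH/2 = 61.7/2 = 30.85 cm
BA = pi * 30.85^2 / 10000
   = 2989.9244 cm^2 / 10000
   = 0.299 m^2

0.299


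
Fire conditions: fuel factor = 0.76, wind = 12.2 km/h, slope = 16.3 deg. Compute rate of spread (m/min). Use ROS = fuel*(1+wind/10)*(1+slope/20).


Formula: ROS = fuel * (1 + wind/10) * (1 + slope/20)
Wind factor = 1 + 12.2/10 = 2.22
Slope factor = 1 + 16.3/20 = 1.815
ROS = 0.76 * 2.22 * 1.815 = 3.06 m/min

3.06


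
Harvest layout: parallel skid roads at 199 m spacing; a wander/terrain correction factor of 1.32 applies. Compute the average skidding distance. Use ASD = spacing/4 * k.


Formula: ASD = (spacing / 4) * correction
Uncorrected distance = spacing / 4 = 199 / 4 = 49.75 m
ASD = 49.75 * 1.32 = 66 m

66


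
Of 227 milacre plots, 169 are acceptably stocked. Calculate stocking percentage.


Formula: Stocking % = stocked plots / total plots * 100
Stocking = 169 / 227 * 100
Stocking = 0.7445 * 100 = 74.4%

74.4


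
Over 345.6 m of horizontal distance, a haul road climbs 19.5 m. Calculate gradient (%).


Formula: Gradient = rise / run * 100
Gradient = 19.5 / 345.6 * 100 = 5.6%

5.6


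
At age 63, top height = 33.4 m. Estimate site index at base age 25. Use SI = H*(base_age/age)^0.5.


Formula: SI = H_dom * (base_age / age)^0.5
Age ratio = 25 / 63 = 0.39683
sqrt(age_ratio) = 0.62994
SI = 33.4 * 0.62994 = 21.0 m

21.0


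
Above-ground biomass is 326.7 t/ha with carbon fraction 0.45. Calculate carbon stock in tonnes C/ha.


Formula: Carbon Stock = Biomass * Carbon Fraction
C = 326.7 t/ha * 0.45
C = 147.0 t C/ha

147.0


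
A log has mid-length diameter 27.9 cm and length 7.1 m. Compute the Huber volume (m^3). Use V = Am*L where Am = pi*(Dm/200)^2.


Huber: V = Am * L,  Am = pi*(Dm/200)^2
Am = pi*(27.9/200)^2 = 0.061136 m^2
V = 0.061136*7.1 = 0.4341 m^3

0.4341


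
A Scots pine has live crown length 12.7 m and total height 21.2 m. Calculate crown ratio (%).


Formula: Crown Ratio = (Crown Length / Total Height) * 100
CR = (12.7 m / 21.2 m) * 100
CR = 0.5991 * 100 = 59.9%

59.9


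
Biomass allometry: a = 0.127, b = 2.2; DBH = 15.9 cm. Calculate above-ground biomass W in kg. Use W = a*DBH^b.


Formula: W = a * DBH^b  (allometric power law)
DBH^b = 15.9^2.2 = 439.6162
W = 0.127 * 439.6162 = 55.8 kg

55.8


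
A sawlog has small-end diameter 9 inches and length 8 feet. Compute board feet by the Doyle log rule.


Doyle: BF = (D - 4)^2 * L / 16
Adjusted diameter = 9 - 4 = 5 in
(D-4)^2 = 5^2 = 25
BF = 25 * 8 / 16 = 13 BF

13


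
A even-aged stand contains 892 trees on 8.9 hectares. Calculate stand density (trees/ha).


Formula: Stand Density = N_trees / Area_ha
Density = 892 trees / 8.9 ha
Density = 100 trees/ha

100


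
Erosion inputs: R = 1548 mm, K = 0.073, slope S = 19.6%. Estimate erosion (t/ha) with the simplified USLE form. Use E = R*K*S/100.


Formula: E = R * K * S / 100  (simplified USLE)
R * K = 1548 * 0.073 = 113.004
E = 113.004 * 19.6 / 100 = 22.15 t/ha

22.15


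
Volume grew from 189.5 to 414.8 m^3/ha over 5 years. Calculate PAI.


Formula: PAI = (V_T2 - V_T1) / (T2 - T1)
Volume increment = 414.8 - 189.5 = 225.3 m^3/ha
PAI = 225.3 / 5 = 45.06 m^3/ha/year

45.06


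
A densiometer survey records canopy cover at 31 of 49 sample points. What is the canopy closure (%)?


Formula: Canopy closure = covered points / total points * 100
Closure = 31 / 49 * 100
Closure = 0.6327 * 100 = 63.3%

63.3


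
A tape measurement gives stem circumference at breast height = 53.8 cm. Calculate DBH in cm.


Formula: DBH = C / pi
DBH = 53.8 / pi
pi = 3.14159...
DBH = 17.1 cm

17.1


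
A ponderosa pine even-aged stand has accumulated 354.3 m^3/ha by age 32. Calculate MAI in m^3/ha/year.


Formula: MAI = Total Volume / Stand Age
MAI = 354.3 m^3/ha / 32 years
MAI = 11.07 m^3/ha/year

11.07


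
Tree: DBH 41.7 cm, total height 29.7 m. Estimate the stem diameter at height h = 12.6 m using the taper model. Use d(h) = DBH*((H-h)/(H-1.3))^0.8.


Taper: d(h) = DBH * ((H - h) / (H - 1.3))^0.8
Numerator = H - h = 29.7 - 12.6 = 17.1 m
Denominator = H - 1.3 = 29.7 - 1.3 = 28.4 m
Ratio = 17.1 / 28.4 = 0.60211
d = 41.7 * 0.60211^0.8 = 27.8 cm

27.8


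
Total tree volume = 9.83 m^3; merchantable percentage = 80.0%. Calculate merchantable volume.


Formula: MV = V_total * (merchantable_pct / 100)
Merchantable fraction = 80.0% / 100 = 0.8
MV = 9.83 m^3 * 0.8 = 7.864 m^3

7.864


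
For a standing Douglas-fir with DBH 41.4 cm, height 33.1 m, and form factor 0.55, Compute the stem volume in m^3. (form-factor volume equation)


Formula: V = pi * (DBH/200)^2 * H * ff
Radius = DBH/200 = 41.4/200 = 0.207 m
Radius^2 = 0.207^2 = 0.042849 m^2
V = pi * 0.042849 * 33.1 * 0.55
V = 2.451 m^3

2.451


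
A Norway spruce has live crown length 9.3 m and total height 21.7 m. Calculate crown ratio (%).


Formula: Crown Ratio = (Crown Length / Total Height) * 100
CR = (9.3 m / 21.7 m) * 100
CR = 0.4286 * 100 = 42.9%

42.9


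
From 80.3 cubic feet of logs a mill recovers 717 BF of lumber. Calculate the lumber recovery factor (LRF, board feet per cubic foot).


Formula: LRF = Lumber Output (BF) / Log Input (ft^3)
LRF = 717 BF / 80.3 ft^3
LRF = 8.93 BF/ft^3

8.93


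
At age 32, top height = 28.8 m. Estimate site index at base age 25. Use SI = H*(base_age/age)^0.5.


Formula: SI = H_dom * (base_age / age)^0.5
Age ratio = 25 / 32 = 0.78125
sqrt(age_ratio) = 0.88388
SI = 28.8 * 0.88388 = 25.5 m

25.5


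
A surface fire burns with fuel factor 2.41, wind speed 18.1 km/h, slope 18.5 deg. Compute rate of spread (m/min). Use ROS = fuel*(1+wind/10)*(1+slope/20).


Formula: ROS = fuel * (1 + wind/10) * (1 + slope/20)
Wind factor = 1 + 18.1/10 = 2.81
Slope factor = 1 + 18.5/20 = 1.925
ROS = 2.41 * 2.81 * 1.925 = 13.04 m/min

13.04


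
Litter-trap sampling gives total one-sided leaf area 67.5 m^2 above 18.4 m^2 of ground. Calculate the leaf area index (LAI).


Formula: LAI = total leaf area / ground area  (dimensionless)
LAI = 67.5 m^2 / 18.4 m^2
LAI = 3.67

3.67


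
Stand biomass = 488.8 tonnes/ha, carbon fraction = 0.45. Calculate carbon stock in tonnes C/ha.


Formula: Carbon Stock = Biomass * Carbon Fraction
C = 488.8 t/ha * 0.45
C = 220.0 t C/ha

220.0


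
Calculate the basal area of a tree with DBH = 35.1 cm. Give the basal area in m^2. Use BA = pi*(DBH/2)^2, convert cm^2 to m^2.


Formula: BA = pi * (DBH/2)^2 / 10000  (cm^2 to m^2)
Radius = DBH/2 = 35.1/2 = 17.55 cm
BA = pi * 17.55^2 / 10000
   = 967.6184 cm^2 / 10000
   = 0.0968 m^2

0.0968


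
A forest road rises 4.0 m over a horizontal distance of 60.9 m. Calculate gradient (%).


Formula: Gradient = rise / run * 100
Gradient = 4.0 / 60.9 * 100 = 6.6%

6.6


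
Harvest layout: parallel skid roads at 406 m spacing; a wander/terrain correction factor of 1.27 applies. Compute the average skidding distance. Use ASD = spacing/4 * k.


Formula: ASD = (spacing / 4) * correction
Uncorrected distance = spacing / 4 = 406 / 4 = 101.5 m
ASD = 101.5 * 1.27 = 129 m

129


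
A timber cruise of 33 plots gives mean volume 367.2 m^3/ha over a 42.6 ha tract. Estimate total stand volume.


Formula: Total Volume = Mean Volume per ha * Total Area
Total Volume = 367.2 m^3/ha * 42.6 ha
Total Volume = 15643 m^3

15643


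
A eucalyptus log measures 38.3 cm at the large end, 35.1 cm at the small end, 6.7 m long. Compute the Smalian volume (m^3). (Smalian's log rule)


Smalian: V = (A1 + A2)/2 * L,  A = pi*(D/200)^2
A1 = pi*(38.3/200)^2 = 0.115209 m^2
A2 = pi*(35.1/200)^2 = 0.096762 m^2
V = (0.115209+0.096762)/2*6.7 = 0.7101 m^3

0.7101


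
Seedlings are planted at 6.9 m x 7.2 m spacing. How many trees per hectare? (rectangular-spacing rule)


Formula: TPH = 10000 m^2/ha / (spacing_x * spacing_y)
Area per tree = 6.9 m * 7.2 m = 49.68 m^2
TPH = 10000 / 49.68 = 201 trees/ha

201


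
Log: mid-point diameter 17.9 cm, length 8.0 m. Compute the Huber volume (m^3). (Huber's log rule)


Huber: V = Am * L,  Am = pi*(Dm/200)^2
Am = pi*(17.9/200)^2 = 0.025165 m^2
V = 0.025165*8.0 = 0.2013 m^3

0.2013


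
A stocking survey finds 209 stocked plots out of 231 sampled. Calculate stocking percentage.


Formula: Stocking % = stocked plots / total plots * 100
Stocking = 209 / 231 * 100
Stocking = 0.9048 * 100 = 90.5%

90.5


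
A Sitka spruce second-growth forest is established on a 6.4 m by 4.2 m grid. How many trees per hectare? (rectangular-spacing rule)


Formula: TPH = 10000 m^2/ha / (spacing_x * spacing_y)
Area per tree = 6.4 m * 4.2 m = 26.88 m^2
TPH = 10000 / 26.88 = 372 trees/ha

372


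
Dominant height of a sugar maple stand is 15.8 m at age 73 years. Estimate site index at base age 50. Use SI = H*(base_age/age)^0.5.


Formula: SI = H_dom * (base_age / age)^0.5
Age ratio = 50 / 73 = 0.68493
sqrt(age_ratio) = 0.82761
SI = 15.8 * 0.82761 = 13.1 m

13.1


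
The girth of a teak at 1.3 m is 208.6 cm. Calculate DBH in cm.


Formula: DBH = C / pi
DBH = 208.6 / pi
pi = 3.14159...
DBH = 66.4 cm

66.4


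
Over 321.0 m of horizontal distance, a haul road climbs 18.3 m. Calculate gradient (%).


Formula: Gradient = rise / run * 100
Gradient = 18.3 / 321.0 * 100 = 5.7%

5.7


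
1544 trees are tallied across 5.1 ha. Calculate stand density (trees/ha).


Formula: Stand Density = N_trees / Area_ha
Density = 1544 trees / 5.1 ha
Density = 303 trees/ha

303


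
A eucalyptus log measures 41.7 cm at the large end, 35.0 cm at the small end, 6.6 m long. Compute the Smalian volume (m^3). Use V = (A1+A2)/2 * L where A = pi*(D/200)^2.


Smalian: V = (A1 + A2)/2 * L,  A = pi*(D/200)^2
A1 = pi*(41.7/200)^2 = 0.136572 m^2
A2 = pi*(35.0/200)^2 = 0.096211 m^2
V = (0.136572+0.096211)/2*6.6 = 0.7682 m^3

0.7682


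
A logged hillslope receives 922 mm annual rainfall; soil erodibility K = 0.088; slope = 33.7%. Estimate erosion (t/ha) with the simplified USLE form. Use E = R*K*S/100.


Formula: E = R * K * S / 100  (simplified USLE)
R * K = 922 * 0.088 = 81.136
E = 81.136 * 33.7 / 100 = 27.34 t/ha

27.34


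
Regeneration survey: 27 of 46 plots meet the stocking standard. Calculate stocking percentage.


Formula: Stocking % = stocked plots / total plots * 100
Stocking = 27 / 46 * 100
Stocking = 0.587 * 100 = 58.7%

58.7


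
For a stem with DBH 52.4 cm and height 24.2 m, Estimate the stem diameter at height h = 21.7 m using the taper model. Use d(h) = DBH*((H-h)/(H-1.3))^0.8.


Taper: d(h) = DBH * ((H - h) / (H - 1.3))^0.8
Numerator = H - h = 24.2 - 21.7 = 2.5 m
Denominator = H - 1.3 = 24.2 - 1.3 = 22.9 m
Ratio = 2.5 / 22.9 = 0.10917
d = 52.4 * 0.10917^0.8 = 8.9 cm

8.9


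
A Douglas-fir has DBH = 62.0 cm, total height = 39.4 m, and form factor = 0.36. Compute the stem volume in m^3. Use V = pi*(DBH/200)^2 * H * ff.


Formula: V = pi * (DBH/200)^2 * H * ff
Radius = DBH/200 = 62.0/200 = 0.31 m
Radius^2 = 0.31^2 = 0.0961 m^2
V = pi * 0.0961 * 39.4 * 0.36
V = 4.282 m^3

4.282


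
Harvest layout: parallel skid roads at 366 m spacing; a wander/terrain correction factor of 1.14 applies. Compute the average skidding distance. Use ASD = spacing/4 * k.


Formula: ASD = (spacing / 4) * correction
Uncorrected distance = spacing / 4 = 366 / 4 = 91.5 m
ASD = 91.5 * 1.14 = 104 m

104


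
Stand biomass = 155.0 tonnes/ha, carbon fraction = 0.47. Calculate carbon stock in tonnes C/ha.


Formula: Carbon Stock = Biomass * Carbon Fraction
C = 155.0 t/ha * 0.47
C = 72.9 t C/ha

72.9


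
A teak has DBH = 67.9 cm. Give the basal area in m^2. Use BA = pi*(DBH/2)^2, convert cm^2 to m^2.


Formula: BA = pi * (DBH/2)^2 / 10000  (cm^2 to m^2)
Radius = DBH/2 = 67.9/2 = 33.95 cm
BA = pi * 33.95^2 / 10000
   = 3621.0075 cm^2 / 10000
   = 0.3621 m^2

0.3621


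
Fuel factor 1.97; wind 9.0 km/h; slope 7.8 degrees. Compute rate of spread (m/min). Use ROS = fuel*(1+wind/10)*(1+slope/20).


Formula: ROS = fuel * (1 + wind/10) * (1 + slope/20)
Wind factor = 1 + 9.0/10 = 1.9
Slope factor = 1 + 7.8/20 = 1.39
ROS = 1.97 * 1.9 * 1.39 = 5.2 m/min

5.2


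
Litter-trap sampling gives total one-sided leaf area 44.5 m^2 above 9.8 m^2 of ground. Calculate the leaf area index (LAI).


Formula: LAI = total leaf area / ground area  (dimensionless)
LAI = 44.5 m^2 / 9.8 m^2
LAI = 4.54

4.54


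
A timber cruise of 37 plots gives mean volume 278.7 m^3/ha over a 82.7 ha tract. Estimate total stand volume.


Formula: Total Volume = Mean Volume per ha * Total Area
Total Volume = 278.7 m^3/ha * 82.7 ha
Total Volume = 23048 m^3

23048


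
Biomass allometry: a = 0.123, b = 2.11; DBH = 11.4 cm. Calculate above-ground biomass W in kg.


Formula: W = a * DBH^b  (allometric power law)
DBH^b = 11.4^2.11 = 169.8514
W = 0.123 * 169.8514 = 20.9 kg

20.9


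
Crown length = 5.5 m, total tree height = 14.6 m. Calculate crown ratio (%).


Formula: Crown Ratio = (Crown Length / Total Height) * 100
CR = (5.5 m / 14.6 m) * 100
CR = 0.3767 * 100 = 37.7%

37.7


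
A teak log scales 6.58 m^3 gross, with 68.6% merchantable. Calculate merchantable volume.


Formula: MV = V_total * (merchantable_pct / 100)
Merchantable fraction = 68.6% / 100 = 0.686
MV = 6.58 m^3 * 0.686 = 4.514 m^3

4.514


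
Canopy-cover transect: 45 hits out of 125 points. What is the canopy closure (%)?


Formula: Canopy closure = covered points / total points * 100
Closure = 45 / 125 * 100
Closure = 0.36 * 100 = 36.0%

36.0


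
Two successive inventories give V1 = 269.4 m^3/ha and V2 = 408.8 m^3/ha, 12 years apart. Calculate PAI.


Formula: PAI = (V_T2 - V_T1) / (T2 - T1)
Volume increment = 408.8 - 269.4 = 139.4 m^3/ha
PAI = 139.4 / 12 = 11.62 m^3/ha/year

11.62


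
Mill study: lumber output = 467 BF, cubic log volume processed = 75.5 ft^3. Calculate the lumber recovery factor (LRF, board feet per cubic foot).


Formula: LRF = Lumber Output (BF) / Log Input (ft^3)
LRF = 467 BF / 75.5 ft^3
LRF = 6.19 BF/ft^3

6.19


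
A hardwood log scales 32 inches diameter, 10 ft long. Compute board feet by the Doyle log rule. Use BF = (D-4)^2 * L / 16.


Doyle: BF = (D - 4)^2 * L / 16
Adjusted diameter = 32 - 4 = 28 in
(D-4)^2 = 28^2 = 784
BF = 784 * 10 / 16 = 490 BF

490


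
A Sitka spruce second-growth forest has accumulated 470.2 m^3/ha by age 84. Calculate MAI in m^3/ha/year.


Formula: MAI = Total Volume / Stand Age
MAI = 470.2 m^3/ha / 84 years
MAI = 5.6 m^3/ha/year

5.6


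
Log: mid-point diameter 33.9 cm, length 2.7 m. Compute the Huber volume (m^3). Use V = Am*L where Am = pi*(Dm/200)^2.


Huber: V = Am * L,  Am = pi*(Dm/200)^2
Am = pi*(33.9/200)^2 = 0.090259 m^2
V = 0.090259*2.7 = 0.2437 m^3

0.2437


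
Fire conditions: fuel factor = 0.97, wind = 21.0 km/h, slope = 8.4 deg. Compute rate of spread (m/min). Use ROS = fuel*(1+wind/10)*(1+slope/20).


Formula: ROS = fuel * (1 + wind/10) * (1 + slope/20)
Wind factor = 1 + 21.0/10 = 3.1
Slope factor = 1 + 8.4/20 = 1.42
ROS = 0.97 * 3.1 * 1.42 = 4.27 m/min

4.27


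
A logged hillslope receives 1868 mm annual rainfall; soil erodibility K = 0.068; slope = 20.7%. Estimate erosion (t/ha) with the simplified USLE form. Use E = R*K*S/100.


Formula: E = R * K * S / 100  (simplified USLE)
R * K = 1868 * 0.068 = 127.024
E = 127.024 * 20.7 / 100 = 26.29 t/ha

26.29


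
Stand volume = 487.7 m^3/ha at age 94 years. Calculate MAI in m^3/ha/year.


Formula: MAI = Total Volume / Stand Age
MAI = 487.7 m^3/ha / 94 years
MAI = 5.19 m^3/ha/year

5.19


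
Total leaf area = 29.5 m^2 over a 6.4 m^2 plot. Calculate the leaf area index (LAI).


Formula: LAI = total leaf area / ground area  (dimensionless)
LAI = 29.5 m^2 / 6.4 m^2
LAI = 4.61

4.61


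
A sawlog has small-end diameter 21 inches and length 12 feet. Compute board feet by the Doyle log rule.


Doyle: BF = (D - 4)^2 * L / 16
Adjusted diameter = 21 - 4 = 17 in
(D-4)^2 = 17^2 = 289
BF = 289 * 12 / 16 = 217 BF

217


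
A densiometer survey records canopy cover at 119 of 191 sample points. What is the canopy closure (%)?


Formula: Canopy closure = covered points / total points * 100
Closure = 119 / 191 * 100
Closure = 0.623 * 100 = 62.3%

62.3


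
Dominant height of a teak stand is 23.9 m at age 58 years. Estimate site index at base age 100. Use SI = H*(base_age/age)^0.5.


Formula: SI = H_dom * (base_age / age)^0.5
Age ratio = 100 / 58 = 1.72414
sqrt(age_ratio) = 1.31306
SI = 23.9 * 1.31306 = 31.4 m

31.4


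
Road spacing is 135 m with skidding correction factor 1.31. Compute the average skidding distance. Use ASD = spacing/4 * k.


Formula: ASD = (spacing / 4) * correction
Uncorrected distance = spacing / 4 = 135 / 4 = 33.75 m
ASD = 33.75 * 1.31 = 44 m

44


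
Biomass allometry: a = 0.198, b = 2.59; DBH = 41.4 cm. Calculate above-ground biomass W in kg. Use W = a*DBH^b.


Formula: W = a * DBH^b  (allometric power law)
DBH^b = 41.4^2.59 = 15418.1009
W = 0.198 * 15418.1009 = 3052.8 kg

3052.8


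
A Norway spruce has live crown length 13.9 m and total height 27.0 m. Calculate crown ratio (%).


Formula: Crown Ratio = (Crown Length / Total Height) * 100
CR = (13.9 m / 27.0 m) * 100
CR = 0.5148 * 100 = 51.5%

51.5


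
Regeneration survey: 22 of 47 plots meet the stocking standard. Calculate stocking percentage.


Formula: Stocking % = stocked plots / total plots * 100
Stocking = 22 / 47 * 100
Stocking = 0.4681 * 100 = 46.8%

46.8


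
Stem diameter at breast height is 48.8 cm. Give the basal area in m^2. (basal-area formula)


Formula: BA = pi * (DBH/2)^2 / 10000  (cm^2 to m^2)
Radius = DBH/2 = 48.8/2 = 24.4 cm
BA = pi * 24.4^2 / 10000
   = 1870.3786 cm^2 / 10000
   = 0.187 m^2

0.187


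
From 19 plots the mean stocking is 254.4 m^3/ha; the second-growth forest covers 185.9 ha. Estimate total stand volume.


Formula: Total Volume = Mean Volume per ha * Total Area
Total Volume = 254.4 m^3/ha * 185.9 ha
Total Volume = 47293 m^3

47293


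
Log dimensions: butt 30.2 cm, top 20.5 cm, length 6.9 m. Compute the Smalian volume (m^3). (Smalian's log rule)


Smalian: V = (A1 + A2)/2 * L,  A = pi*(D/200)^2
A1 = pi*(30.2/200)^2 = 0.071631 m^2
A2 = pi*(20.5/200)^2 = 0.033006 m^2
V = (0.071631+0.033006)/2*6.9 = 0.361 m^3

0.361


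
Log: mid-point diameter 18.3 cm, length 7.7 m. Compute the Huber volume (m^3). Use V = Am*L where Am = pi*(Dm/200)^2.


Huber: V = Am * L,  Am = pi*(Dm/200)^2
Am = pi*(18.3/200)^2 = 0.026302 m^2
V = 0.026302*7.7 = 0.2025 m^3

0.2025


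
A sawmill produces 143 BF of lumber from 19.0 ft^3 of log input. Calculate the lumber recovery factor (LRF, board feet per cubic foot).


Formula: LRF = Lumber Output (BF) / Log Input (ft^3)
LRF = 143 BF / 19.0 ft^3
LRF = 7.53 BF/ft^3

7.53


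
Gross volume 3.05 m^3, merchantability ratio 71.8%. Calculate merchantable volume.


Formula: MV = V_total * (merchantable_pct / 100)
Merchantable fraction = 71.8% / 100 = 0.718
MV = 3.05 m^3 * 0.718 = 2.19 m^3

2.19


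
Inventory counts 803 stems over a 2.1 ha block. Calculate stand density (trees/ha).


Formula: Stand Density = N_trees / Area_ha
Density = 803 trees / 2.1 ha
Density = 382 trees/ha

382


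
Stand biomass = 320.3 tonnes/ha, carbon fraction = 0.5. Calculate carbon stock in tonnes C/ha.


Formula: Carbon Stock = Biomass * Carbon Fraction
C = 320.3 t/ha * 0.5
C = 160.2 t C/ha

160.2


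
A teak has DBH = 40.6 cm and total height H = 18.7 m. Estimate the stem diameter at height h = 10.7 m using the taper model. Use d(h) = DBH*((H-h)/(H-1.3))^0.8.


Taper: d(h) = DBH * ((H - h) / (H - 1.3))^0.8
Numerator = H - h = 18.7 - 10.7 = 8.0 m
Denominator = H - 1.3 = 18.7 - 1.3 = 17.4 m
Ratio = 8.0 / 17.4 = 0.45977
d = 40.6 * 0.45977^0.8 = 21.8 cm

21.8


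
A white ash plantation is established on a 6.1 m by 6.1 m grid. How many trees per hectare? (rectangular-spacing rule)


Formula: TPH = 10000 m^2/ha / (spacing_x * spacing_y)
Area per tree = 6.1 m * 6.1 m = 37.21 m^2
TPH = 10000 / 37.21 = 269 trees/ha

269


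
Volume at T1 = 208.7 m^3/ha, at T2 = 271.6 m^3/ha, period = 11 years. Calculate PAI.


Formula: PAI = (V_T2 - V_T1) / (T2 - T1)
Volume increment = 271.6 - 208.7 = 62.9 m^3/ha
PAI = 62.9 / 11 = 5.72 m^3/ha/year

5.72


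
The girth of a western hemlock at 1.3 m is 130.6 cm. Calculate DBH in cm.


Formula: DBH = C / pi
DBH = 130.6 / pi
pi = 3.14159...
DBH = 41.6 cm

41.6


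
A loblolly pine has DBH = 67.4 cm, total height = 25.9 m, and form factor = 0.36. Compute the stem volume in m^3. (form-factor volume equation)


Formula: V = pi * (DBH/200)^2 * H * ff
Radius = DBH/200 = 67.4/200 = 0.337 m
Radius^2 = 0.337^2 = 0.113569 m^2
V = pi * 0.113569 * 25.9 * 0.36
V = 3.327 m^3

3.327


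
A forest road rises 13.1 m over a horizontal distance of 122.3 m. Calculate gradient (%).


Formula: Gradient = rise / run * 100
Gradient = 13.1 / 122.3 * 100 = 10.7%

10.7


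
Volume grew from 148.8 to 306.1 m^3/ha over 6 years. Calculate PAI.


Formula: PAI = (V_T2 - V_T1) / (T2 - T1)
Volume increment = 306.1 - 148.8 = 157.3 m^3/ha
PAI = 157.3 / 6 = 26.22 m^3/ha/year

26.22


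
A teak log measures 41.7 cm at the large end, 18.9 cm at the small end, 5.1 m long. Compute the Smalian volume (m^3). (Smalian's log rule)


Smalian: V = (A1 + A2)/2 * L,  A = pi*(D/200)^2
A1 = pi*(41.7/200)^2 = 0.136572 m^2
A2 = pi*(18.9/200)^2 = 0.028055 m^2
V = (0.136572+0.028055)/2*5.1 = 0.4198 m^3

0.4198


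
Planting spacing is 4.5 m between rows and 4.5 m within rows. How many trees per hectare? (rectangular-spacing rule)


Formula: TPH = 10000 m^2/ha / (spacing_x * spacing_y)
Area per tree = 4.5 m * 4.5 m = 20.25 m^2
TPH = 10000 / 20.25 = 494 trees/ha

494


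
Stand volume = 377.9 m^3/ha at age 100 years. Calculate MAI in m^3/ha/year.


Formula: MAI = Total Volume / Stand Age
MAI = 377.9 m^3/ha / 100 years
MAI = 3.78 m^3/ha/year

3.78


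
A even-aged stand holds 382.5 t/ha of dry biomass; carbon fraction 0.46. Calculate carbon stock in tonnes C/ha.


Formula: Carbon Stock = Biomass * Carbon Fraction
C = 382.5 t/ha * 0.46
C = 176.0 t C/ha

176.0


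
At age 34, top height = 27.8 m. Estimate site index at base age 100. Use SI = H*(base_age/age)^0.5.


Formula: SI = H_dom * (base_age / age)^0.5
Age ratio = 100 / 34 = 2.94118
sqrt(age_ratio) = 1.71499
SI = 27.8 * 1.71499 = 47.7 m

47.7


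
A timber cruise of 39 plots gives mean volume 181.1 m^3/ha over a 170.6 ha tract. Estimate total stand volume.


Formula: Total Volume = Mean Volume per ha * Total Area
Total Volume = 181.1 m^3/ha * 170.6 ha
Total Volume = 30896 m^3

30896


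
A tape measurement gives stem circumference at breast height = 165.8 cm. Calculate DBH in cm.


Formula: DBH = C / pi
DBH = 165.8 / pi
pi = 3.14159...
DBH = 52.8 cm

52.8


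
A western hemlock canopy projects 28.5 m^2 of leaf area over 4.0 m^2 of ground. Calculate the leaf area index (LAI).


Formula: LAI = total leaf area / ground area  (dimensionless)
LAI = 28.5 m^2 / 4.0 m^2
LAI = 7.13

7.13


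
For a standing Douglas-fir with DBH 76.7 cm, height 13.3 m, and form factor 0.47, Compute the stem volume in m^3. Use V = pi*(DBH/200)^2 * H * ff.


Formula: V = pi * (DBH/200)^2 * H * ff
Radius = DBH/200 = 76.7/200 = 0.3835 m
Radius^2 = 0.3835^2 = 0.14707225 m^2
V = pi * 0.14707225 * 13.3 * 0.47
V = 2.888 m^3

2.888


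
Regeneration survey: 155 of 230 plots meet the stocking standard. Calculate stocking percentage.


Formula: Stocking % = stocked plots / total plots * 100
Stocking = 155 / 230 * 100
Stocking = 0.6739 * 100 = 67.4%

67.4


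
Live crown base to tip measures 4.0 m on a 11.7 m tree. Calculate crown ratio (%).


Formula: Crown Ratio = (Crown Length / Total Height) * 100
CR = (4.0 m / 11.7 m) * 100
CR = 0.3419 * 100 = 34.2%

34.2


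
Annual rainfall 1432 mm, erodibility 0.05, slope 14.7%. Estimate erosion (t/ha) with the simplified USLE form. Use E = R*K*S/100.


Formula: E = R * K * S / 100  (simplified USLE)
R * K = 1432 * 0.05 = 71.6
E = 71.6 * 14.7 / 100 = 10.53 t/ha

10.53


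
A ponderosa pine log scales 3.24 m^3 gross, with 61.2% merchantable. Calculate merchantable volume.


Formula: MV = V_total * (merchantable_pct / 100)
Merchantable fraction = 61.2% / 100 = 0.612
MV = 3.24 m^3 * 0.612 = 1.983 m^3

1.983


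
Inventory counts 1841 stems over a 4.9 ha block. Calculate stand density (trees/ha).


Formula: Stand Density = N_trees / Area_ha
Density = 1841 trees / 4.9 ha
Density = 376 trees/ha

376


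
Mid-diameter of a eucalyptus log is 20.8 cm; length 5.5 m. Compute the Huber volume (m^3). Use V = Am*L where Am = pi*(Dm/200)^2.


Huber: V = Am * L,  Am = pi*(Dm/200)^2
Am = pi*(20.8/200)^2 = 0.033979 m^2
V = 0.033979*5.5 = 0.1869 m^3

0.1869


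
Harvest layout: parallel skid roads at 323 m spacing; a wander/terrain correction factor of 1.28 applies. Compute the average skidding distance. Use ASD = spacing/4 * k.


Formula: ASD = (spacing / 4) * correction
Uncorrected distance = spacing / 4 = 323 / 4 = 80.75 m
ASD = 80.75 * 1.28 = 103 m

103


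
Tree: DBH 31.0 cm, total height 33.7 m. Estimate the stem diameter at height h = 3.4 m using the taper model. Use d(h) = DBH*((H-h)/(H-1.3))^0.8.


Taper: d(h) = DBH * ((H - h) / (H - 1.3))^0.8
Numerator = H - h = 33.7 - 3.4 = 30.3 m
Denominator = H - 1.3 = 33.7 - 1.3 = 32.4 m
Ratio = 30.3 / 32.4 = 0.93519
d = 31.0 * 0.93519^0.8 = 29.4 cm

29.4


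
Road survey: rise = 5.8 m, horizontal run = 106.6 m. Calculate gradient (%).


Formula: Gradient = rise / run * 100
Gradient = 5.8 / 106.6 * 100 = 5.4%

5.4


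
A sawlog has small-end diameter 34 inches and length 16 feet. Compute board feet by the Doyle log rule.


Doyle: BF = (D - 4)^2 * L / 16
Adjusted diameter = 34 - 4 = 30 in
(D-4)^2 = 30^2 = 900
BF = 900 * 16 / 16 = 900 BF

900


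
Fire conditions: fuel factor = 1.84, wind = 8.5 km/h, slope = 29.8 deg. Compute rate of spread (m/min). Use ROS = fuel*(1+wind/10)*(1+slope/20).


Formula: ROS = fuel * (1 + wind/10) * (1 + slope/20)
Wind factor = 1 + 8.5/10 = 1.85
Slope factor = 1 + 29.8/20 = 2.49
ROS = 1.84 * 1.85 * 2.49 = 8.48 m/min

8.48


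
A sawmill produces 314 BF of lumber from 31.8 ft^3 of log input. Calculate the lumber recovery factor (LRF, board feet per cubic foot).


Formula: LRF = Lumber Output (BF) / Log Input (ft^3)
LRF = 314 BF / 31.8 ft^3
LRF = 9.87 BF/ft^3

9.87


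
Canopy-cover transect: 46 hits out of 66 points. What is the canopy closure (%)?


Formula: Canopy closure = covered points / total points * 100
Closure = 46 / 66 * 100
Closure = 0.697 * 100 = 69.7%

69.7


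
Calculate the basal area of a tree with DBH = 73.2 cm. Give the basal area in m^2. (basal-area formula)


Formula: BA = pi * (DBH/2)^2 / 10000  (cm^2 to m^2)
Radius = DBH/2 = 73.2/2 = 36.6 cm
BA = pi * 36.6^2 / 10000
   = 4208.3519 cm^2 / 10000
   = 0.4208 m^2

0.4208


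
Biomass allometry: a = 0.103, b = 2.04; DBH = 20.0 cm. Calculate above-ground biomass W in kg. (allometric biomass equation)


Formula: W = a * DBH^b  (allometric power law)
DBH^b = 20.0^2.04 = 450.9218
W = 0.103 * 450.9218 = 46.4 kg

46.4


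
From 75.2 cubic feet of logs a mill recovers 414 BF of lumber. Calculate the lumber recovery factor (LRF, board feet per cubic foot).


Formula: LRF = Lumber Output (BF) / Log Input (ft^3)
LRF = 414 BF / 75.2 ft^3
LRF = 5.51 BF/ft^3

5.51


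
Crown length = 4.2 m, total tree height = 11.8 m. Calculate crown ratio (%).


Formula: Crown Ratio = (Crown Length / Total Height) * 100
CR = (4.2 m / 11.8 m) * 100
CR = 0.3559 * 100 = 35.6%

35.6


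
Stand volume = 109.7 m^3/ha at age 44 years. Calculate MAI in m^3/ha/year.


Formula: MAI = Total Volume / Stand Age
MAI = 109.7 m^3/ha / 44 years
MAI = 2.49 m^3/ha/year

2.49


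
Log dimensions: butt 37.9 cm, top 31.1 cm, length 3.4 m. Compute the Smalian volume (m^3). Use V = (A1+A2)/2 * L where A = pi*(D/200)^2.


Smalian: V = (A1 + A2)/2 * L,  A = pi*(D/200)^2
A1 = pi*(37.9/200)^2 = 0.112815 m^2
A2 = pi*(31.1/200)^2 = 0.075964 m^2
V = (0.112815+0.075964)/2*3.4 = 0.3209 m^3

0.3209


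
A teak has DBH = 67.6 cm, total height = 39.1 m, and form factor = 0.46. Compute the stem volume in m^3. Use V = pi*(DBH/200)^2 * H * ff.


Formula: V = pi * (DBH/200)^2 * H * ff
Radius = DBH/200 = 67.6/200 = 0.338 m
Radius^2 = 0.338^2 = 0.114244 m^2
V = pi * 0.114244 * 39.1 * 0.46
V = 6.455 m^3

6.455


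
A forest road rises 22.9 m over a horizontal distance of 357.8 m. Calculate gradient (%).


Formula: Gradient = rise / run * 100
Gradient = 22.9 / 357.8 * 100 = 6.4%

6.4


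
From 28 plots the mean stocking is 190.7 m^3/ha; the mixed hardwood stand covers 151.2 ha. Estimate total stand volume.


Formula: Total Volume = Mean Volume per ha * Total Area
Total Volume = 190.7 m^3/ha * 151.2 ha
Total Volume = 28834 m^3

28834


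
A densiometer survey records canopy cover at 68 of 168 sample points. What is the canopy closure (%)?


Formula: Canopy closure = covered points / total points * 100
Closure = 68 / 168 * 100
Closure = 0.4048 * 100 = 40.5%

40.5


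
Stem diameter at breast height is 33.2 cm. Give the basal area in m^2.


Formula: BA = pi * (DBH/2)^2 / 10000  (cm^2 to m^2)
Radius = DBH/2 = 33.2/2 = 16.6 cm
BA = pi * 16.6^2 / 10000
   = 865.6973 cm^2 / 10000
   = 0.0866 m^2

0.0866


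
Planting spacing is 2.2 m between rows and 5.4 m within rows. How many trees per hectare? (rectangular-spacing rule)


Formula: TPH = 10000 m^2/ha / (spacing_x * spacing_y)
Area per tree = 2.2 m * 5.4 m = 11.88 m^2
TPH = 10000 / 11.88 = 842 trees/ha

842


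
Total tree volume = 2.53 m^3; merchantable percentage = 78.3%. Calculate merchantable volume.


Formula: MV = V_total * (merchantable_pct / 100)
Merchantable fraction = 78.3% / 100 = 0.783
MV = 2.53 m^3 * 0.783 = 1.981 m^3

1.981


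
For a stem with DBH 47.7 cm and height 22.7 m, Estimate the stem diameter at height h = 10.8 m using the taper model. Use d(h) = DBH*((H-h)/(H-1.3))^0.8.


Taper: d(h) = DBH * ((H - h) / (H - 1.3))^0.8
Numerator = H - h = 22.7 - 10.8 = 11.9 m
Denominator = H - 1.3 = 22.7 - 1.3 = 21.4 m
Ratio = 11.9 / 21.4 = 0.55607
d = 47.7 * 0.55607^0.8 = 29.8 cm

29.8


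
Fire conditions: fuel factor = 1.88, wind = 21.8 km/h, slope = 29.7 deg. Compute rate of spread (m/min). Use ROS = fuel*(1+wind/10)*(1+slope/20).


Formula: ROS = fuel * (1 + wind/10) * (1 + slope/20)
Wind factor = 1 + 21.8/10 = 3.18
Slope factor = 1 + 29.7/20 = 2.485
ROS = 1.88 * 3.18 * 2.485 = 14.86 m/min

14.86


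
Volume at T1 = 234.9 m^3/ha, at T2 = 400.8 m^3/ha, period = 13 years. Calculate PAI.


Formula: PAI = (V_T2 - V_T1) / (T2 - T1)
Volume increment = 400.8 - 234.9 = 165.9 m^3/ha
PAI = 165.9 / 13 = 12.76 m^3/ha/year

12.76


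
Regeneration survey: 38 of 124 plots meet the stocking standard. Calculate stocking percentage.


Formula: Stocking % = stocked plots / total plots * 100
Stocking = 38 / 124 * 100
Stocking = 0.3065 * 100 = 30.6%

30.6


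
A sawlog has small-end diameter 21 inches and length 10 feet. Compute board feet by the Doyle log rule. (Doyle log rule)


Doyle: BF = (D - 4)^2 * L / 16
Adjusted diameter = 21 - 4 = 17 in
(D-4)^2 = 17^2 = 289
BF = 289 * 10 / 16 = 181 BF

181


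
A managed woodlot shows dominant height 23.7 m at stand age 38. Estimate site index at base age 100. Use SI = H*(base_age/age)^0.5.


Formula: SI = H_dom * (base_age / age)^0.5
Age ratio = 100 / 38 = 2.63158
sqrt(age_ratio) = 1.62221
SI = 23.7 * 1.62221 = 38.4 m

38.4


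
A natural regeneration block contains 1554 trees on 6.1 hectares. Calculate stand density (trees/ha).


Formula: Stand Density = N_trees / Area_ha
Density = 1554 trees / 6.1 ha
Density = 255 trees/ha

255


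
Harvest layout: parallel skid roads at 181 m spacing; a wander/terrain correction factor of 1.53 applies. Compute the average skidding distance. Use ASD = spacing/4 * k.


Formula: ASD = (spacing / 4) * correction
Uncorrected distance = spacing / 4 = 181 / 4 = 45.25 m
ASD = 45.25 * 1.53 = 69 m

69


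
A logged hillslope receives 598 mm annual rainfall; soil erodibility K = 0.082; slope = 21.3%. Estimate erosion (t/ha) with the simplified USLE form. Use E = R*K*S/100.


Formula: E = R * K * S / 100  (simplified USLE)
R * K = 598 * 0.082 = 49.036
E = 49.036 * 21.3 / 100 = 10.44 t/ha

10.44


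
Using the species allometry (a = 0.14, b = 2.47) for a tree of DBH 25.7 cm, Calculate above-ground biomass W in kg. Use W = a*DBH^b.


Formula: W = a * DBH^b  (allometric power law)
DBH^b = 25.7^2.47 = 3037.6296
W = 0.14 * 3037.6296 = 425.3 kg

425.3


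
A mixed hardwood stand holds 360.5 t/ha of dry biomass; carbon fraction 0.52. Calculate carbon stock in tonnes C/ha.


Formula: Carbon Stock = Biomass * Carbon Fraction
C = 360.5 t/ha * 0.52
C = 187.5 t C/ha

187.5


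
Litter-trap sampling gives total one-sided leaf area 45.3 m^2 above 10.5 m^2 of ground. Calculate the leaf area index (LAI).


Formula: LAI = total leaf area / ground area  (dimensionless)
LAI = 45.3 m^2 / 10.5 m^2
LAI = 4.31

4.31


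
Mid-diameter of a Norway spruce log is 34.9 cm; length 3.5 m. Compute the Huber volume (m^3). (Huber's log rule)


Huber: V = Am * L,  Am = pi*(Dm/200)^2
Am = pi*(34.9/200)^2 = 0.095662 m^2
V = 0.095662*3.5 = 0.3348 m^3

0.3348


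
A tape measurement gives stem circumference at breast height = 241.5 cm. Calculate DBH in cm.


Formula: DBH = C / pi
DBH = 241.5 / pi
pi = 3.14159...
DBH = 76.9 cm

76.9


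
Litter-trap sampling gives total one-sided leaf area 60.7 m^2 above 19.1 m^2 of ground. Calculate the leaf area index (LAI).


Formula: LAI = total leaf area / ground area  (dimensionless)
LAI = 60.7 m^2 / 19.1 m^2
LAI = 3.18

3.18


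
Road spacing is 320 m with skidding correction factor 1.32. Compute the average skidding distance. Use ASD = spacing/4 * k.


Formula: ASD = (spacing / 4) * correction
Uncorrected distance = spacing / 4 = 320 / 4 = 80 m
ASD = 80 * 1.32 = 106 m

106


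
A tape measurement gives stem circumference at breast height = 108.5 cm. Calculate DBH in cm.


Formula: DBH = C / pi
DBH = 108.5 / pi
pi = 3.14159...
DBH = 34.5 cm

34.5


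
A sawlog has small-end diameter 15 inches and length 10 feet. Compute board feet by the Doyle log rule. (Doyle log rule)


Doyle: BF = (D - 4)^2 * L / 16
Adjusted diameter = 15 - 4 = 11 in
(D-4)^2 = 11^2 = 121
BF = 121 * 10 / 16 = 76 BF

76


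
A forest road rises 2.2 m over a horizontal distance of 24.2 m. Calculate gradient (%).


Formula: Gradient = rise / run * 100
Gradient = 2.2 / 24.2 * 100 = 9.1%

9.1


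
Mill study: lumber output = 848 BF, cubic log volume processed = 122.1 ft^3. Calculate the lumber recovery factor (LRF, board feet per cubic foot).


Formula: LRF = Lumber Output (BF) / Log Input (ft^3)
LRF = 848 BF / 122.1 ft^3
LRF = 6.95 BF/ft^3

6.95
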